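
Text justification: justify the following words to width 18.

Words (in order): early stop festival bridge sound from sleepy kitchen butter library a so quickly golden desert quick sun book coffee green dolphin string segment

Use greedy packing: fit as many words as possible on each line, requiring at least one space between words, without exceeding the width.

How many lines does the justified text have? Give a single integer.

Line 1: ['early', 'stop'] (min_width=10, slack=8)
Line 2: ['festival', 'bridge'] (min_width=15, slack=3)
Line 3: ['sound', 'from', 'sleepy'] (min_width=17, slack=1)
Line 4: ['kitchen', 'butter'] (min_width=14, slack=4)
Line 5: ['library', 'a', 'so'] (min_width=12, slack=6)
Line 6: ['quickly', 'golden'] (min_width=14, slack=4)
Line 7: ['desert', 'quick', 'sun'] (min_width=16, slack=2)
Line 8: ['book', 'coffee', 'green'] (min_width=17, slack=1)
Line 9: ['dolphin', 'string'] (min_width=14, slack=4)
Line 10: ['segment'] (min_width=7, slack=11)
Total lines: 10

Answer: 10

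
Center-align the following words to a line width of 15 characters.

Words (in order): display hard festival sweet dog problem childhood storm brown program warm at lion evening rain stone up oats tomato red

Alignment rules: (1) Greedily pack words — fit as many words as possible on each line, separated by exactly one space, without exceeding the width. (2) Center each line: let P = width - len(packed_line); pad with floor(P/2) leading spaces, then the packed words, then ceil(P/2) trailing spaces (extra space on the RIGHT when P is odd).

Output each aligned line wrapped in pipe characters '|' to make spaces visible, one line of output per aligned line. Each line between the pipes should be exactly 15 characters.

Line 1: ['display', 'hard'] (min_width=12, slack=3)
Line 2: ['festival', 'sweet'] (min_width=14, slack=1)
Line 3: ['dog', 'problem'] (min_width=11, slack=4)
Line 4: ['childhood', 'storm'] (min_width=15, slack=0)
Line 5: ['brown', 'program'] (min_width=13, slack=2)
Line 6: ['warm', 'at', 'lion'] (min_width=12, slack=3)
Line 7: ['evening', 'rain'] (min_width=12, slack=3)
Line 8: ['stone', 'up', 'oats'] (min_width=13, slack=2)
Line 9: ['tomato', 'red'] (min_width=10, slack=5)

Answer: | display hard  |
|festival sweet |
|  dog problem  |
|childhood storm|
| brown program |
| warm at lion  |
| evening rain  |
| stone up oats |
|  tomato red   |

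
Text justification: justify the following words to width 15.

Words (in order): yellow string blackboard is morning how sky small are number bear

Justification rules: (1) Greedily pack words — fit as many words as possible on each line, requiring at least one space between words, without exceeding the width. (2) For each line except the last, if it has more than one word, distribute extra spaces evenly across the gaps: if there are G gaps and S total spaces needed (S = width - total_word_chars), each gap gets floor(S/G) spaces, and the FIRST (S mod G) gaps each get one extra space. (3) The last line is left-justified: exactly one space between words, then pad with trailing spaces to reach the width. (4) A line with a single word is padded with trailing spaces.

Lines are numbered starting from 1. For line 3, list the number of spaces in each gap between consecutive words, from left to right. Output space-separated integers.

Answer: 1 1

Derivation:
Line 1: ['yellow', 'string'] (min_width=13, slack=2)
Line 2: ['blackboard', 'is'] (min_width=13, slack=2)
Line 3: ['morning', 'how', 'sky'] (min_width=15, slack=0)
Line 4: ['small', 'are'] (min_width=9, slack=6)
Line 5: ['number', 'bear'] (min_width=11, slack=4)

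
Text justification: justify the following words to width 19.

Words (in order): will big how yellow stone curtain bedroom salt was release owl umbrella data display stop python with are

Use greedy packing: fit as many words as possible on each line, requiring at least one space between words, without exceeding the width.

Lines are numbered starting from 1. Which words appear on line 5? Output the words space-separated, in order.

Answer: umbrella data

Derivation:
Line 1: ['will', 'big', 'how', 'yellow'] (min_width=19, slack=0)
Line 2: ['stone', 'curtain'] (min_width=13, slack=6)
Line 3: ['bedroom', 'salt', 'was'] (min_width=16, slack=3)
Line 4: ['release', 'owl'] (min_width=11, slack=8)
Line 5: ['umbrella', 'data'] (min_width=13, slack=6)
Line 6: ['display', 'stop', 'python'] (min_width=19, slack=0)
Line 7: ['with', 'are'] (min_width=8, slack=11)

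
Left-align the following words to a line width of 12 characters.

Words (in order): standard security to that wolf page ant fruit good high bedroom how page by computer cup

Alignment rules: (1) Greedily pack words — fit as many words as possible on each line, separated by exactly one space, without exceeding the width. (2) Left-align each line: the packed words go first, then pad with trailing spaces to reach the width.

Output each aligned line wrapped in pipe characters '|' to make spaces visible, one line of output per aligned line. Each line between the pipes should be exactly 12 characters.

Line 1: ['standard'] (min_width=8, slack=4)
Line 2: ['security', 'to'] (min_width=11, slack=1)
Line 3: ['that', 'wolf'] (min_width=9, slack=3)
Line 4: ['page', 'ant'] (min_width=8, slack=4)
Line 5: ['fruit', 'good'] (min_width=10, slack=2)
Line 6: ['high', 'bedroom'] (min_width=12, slack=0)
Line 7: ['how', 'page', 'by'] (min_width=11, slack=1)
Line 8: ['computer', 'cup'] (min_width=12, slack=0)

Answer: |standard    |
|security to |
|that wolf   |
|page ant    |
|fruit good  |
|high bedroom|
|how page by |
|computer cup|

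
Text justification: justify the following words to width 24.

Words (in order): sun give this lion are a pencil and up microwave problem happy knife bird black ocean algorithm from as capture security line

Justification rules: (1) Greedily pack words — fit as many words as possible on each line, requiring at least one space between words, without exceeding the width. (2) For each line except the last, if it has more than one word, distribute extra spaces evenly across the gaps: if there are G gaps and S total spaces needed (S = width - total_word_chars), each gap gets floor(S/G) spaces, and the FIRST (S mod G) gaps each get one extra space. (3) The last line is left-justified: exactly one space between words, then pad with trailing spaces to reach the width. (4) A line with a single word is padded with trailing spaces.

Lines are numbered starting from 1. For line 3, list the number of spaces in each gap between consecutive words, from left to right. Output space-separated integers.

Answer: 1 1 1

Derivation:
Line 1: ['sun', 'give', 'this', 'lion', 'are', 'a'] (min_width=24, slack=0)
Line 2: ['pencil', 'and', 'up', 'microwave'] (min_width=23, slack=1)
Line 3: ['problem', 'happy', 'knife', 'bird'] (min_width=24, slack=0)
Line 4: ['black', 'ocean', 'algorithm'] (min_width=21, slack=3)
Line 5: ['from', 'as', 'capture', 'security'] (min_width=24, slack=0)
Line 6: ['line'] (min_width=4, slack=20)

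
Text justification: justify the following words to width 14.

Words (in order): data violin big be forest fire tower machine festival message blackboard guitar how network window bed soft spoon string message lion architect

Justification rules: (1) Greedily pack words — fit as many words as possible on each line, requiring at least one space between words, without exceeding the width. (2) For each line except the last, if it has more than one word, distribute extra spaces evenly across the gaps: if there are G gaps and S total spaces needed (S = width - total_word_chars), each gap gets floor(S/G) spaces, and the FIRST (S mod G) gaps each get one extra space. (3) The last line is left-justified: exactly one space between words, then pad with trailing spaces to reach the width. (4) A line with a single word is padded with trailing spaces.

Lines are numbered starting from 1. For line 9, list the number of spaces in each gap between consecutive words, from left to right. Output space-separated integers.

Answer: 1

Derivation:
Line 1: ['data', 'violin'] (min_width=11, slack=3)
Line 2: ['big', 'be', 'forest'] (min_width=13, slack=1)
Line 3: ['fire', 'tower'] (min_width=10, slack=4)
Line 4: ['machine'] (min_width=7, slack=7)
Line 5: ['festival'] (min_width=8, slack=6)
Line 6: ['message'] (min_width=7, slack=7)
Line 7: ['blackboard'] (min_width=10, slack=4)
Line 8: ['guitar', 'how'] (min_width=10, slack=4)
Line 9: ['network', 'window'] (min_width=14, slack=0)
Line 10: ['bed', 'soft', 'spoon'] (min_width=14, slack=0)
Line 11: ['string', 'message'] (min_width=14, slack=0)
Line 12: ['lion', 'architect'] (min_width=14, slack=0)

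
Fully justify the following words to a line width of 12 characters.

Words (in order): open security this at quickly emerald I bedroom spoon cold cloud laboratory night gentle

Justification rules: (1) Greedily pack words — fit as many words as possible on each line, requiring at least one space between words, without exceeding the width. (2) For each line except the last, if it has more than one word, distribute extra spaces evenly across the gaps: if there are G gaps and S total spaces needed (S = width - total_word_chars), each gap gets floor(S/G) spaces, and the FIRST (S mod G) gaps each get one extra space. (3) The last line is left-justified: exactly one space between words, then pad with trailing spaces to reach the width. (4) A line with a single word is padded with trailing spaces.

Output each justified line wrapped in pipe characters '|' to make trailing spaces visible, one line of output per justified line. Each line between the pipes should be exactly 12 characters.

Line 1: ['open'] (min_width=4, slack=8)
Line 2: ['security'] (min_width=8, slack=4)
Line 3: ['this', 'at'] (min_width=7, slack=5)
Line 4: ['quickly'] (min_width=7, slack=5)
Line 5: ['emerald', 'I'] (min_width=9, slack=3)
Line 6: ['bedroom'] (min_width=7, slack=5)
Line 7: ['spoon', 'cold'] (min_width=10, slack=2)
Line 8: ['cloud'] (min_width=5, slack=7)
Line 9: ['laboratory'] (min_width=10, slack=2)
Line 10: ['night', 'gentle'] (min_width=12, slack=0)

Answer: |open        |
|security    |
|this      at|
|quickly     |
|emerald    I|
|bedroom     |
|spoon   cold|
|cloud       |
|laboratory  |
|night gentle|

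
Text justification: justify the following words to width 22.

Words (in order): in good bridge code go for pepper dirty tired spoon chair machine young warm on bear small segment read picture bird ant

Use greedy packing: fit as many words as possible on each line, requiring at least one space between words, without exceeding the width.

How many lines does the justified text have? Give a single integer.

Answer: 6

Derivation:
Line 1: ['in', 'good', 'bridge', 'code', 'go'] (min_width=22, slack=0)
Line 2: ['for', 'pepper', 'dirty', 'tired'] (min_width=22, slack=0)
Line 3: ['spoon', 'chair', 'machine'] (min_width=19, slack=3)
Line 4: ['young', 'warm', 'on', 'bear'] (min_width=18, slack=4)
Line 5: ['small', 'segment', 'read'] (min_width=18, slack=4)
Line 6: ['picture', 'bird', 'ant'] (min_width=16, slack=6)
Total lines: 6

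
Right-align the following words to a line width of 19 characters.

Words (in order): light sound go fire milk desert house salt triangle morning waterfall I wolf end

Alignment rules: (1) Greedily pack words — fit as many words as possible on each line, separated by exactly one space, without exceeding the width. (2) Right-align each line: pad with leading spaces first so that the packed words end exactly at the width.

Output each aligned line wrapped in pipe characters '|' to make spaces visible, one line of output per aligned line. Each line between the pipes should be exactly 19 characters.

Answer: |light sound go fire|
|  milk desert house|
|      salt triangle|
|morning waterfall I|
|           wolf end|

Derivation:
Line 1: ['light', 'sound', 'go', 'fire'] (min_width=19, slack=0)
Line 2: ['milk', 'desert', 'house'] (min_width=17, slack=2)
Line 3: ['salt', 'triangle'] (min_width=13, slack=6)
Line 4: ['morning', 'waterfall', 'I'] (min_width=19, slack=0)
Line 5: ['wolf', 'end'] (min_width=8, slack=11)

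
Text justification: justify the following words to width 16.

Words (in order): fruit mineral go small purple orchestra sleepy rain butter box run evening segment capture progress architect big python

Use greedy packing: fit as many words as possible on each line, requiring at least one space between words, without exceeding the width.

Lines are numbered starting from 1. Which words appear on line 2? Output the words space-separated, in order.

Answer: small purple

Derivation:
Line 1: ['fruit', 'mineral', 'go'] (min_width=16, slack=0)
Line 2: ['small', 'purple'] (min_width=12, slack=4)
Line 3: ['orchestra', 'sleepy'] (min_width=16, slack=0)
Line 4: ['rain', 'butter', 'box'] (min_width=15, slack=1)
Line 5: ['run', 'evening'] (min_width=11, slack=5)
Line 6: ['segment', 'capture'] (min_width=15, slack=1)
Line 7: ['progress'] (min_width=8, slack=8)
Line 8: ['architect', 'big'] (min_width=13, slack=3)
Line 9: ['python'] (min_width=6, slack=10)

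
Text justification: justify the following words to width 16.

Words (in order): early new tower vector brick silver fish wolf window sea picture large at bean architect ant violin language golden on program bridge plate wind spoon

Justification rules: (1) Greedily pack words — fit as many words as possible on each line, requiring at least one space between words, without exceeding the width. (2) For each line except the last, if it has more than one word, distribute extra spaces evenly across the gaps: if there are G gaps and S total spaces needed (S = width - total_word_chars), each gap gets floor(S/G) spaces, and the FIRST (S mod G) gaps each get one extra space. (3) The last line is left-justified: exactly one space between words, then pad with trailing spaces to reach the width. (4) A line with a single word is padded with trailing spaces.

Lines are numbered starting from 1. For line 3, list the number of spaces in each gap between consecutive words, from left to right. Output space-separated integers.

Line 1: ['early', 'new', 'tower'] (min_width=15, slack=1)
Line 2: ['vector', 'brick'] (min_width=12, slack=4)
Line 3: ['silver', 'fish', 'wolf'] (min_width=16, slack=0)
Line 4: ['window', 'sea'] (min_width=10, slack=6)
Line 5: ['picture', 'large', 'at'] (min_width=16, slack=0)
Line 6: ['bean', 'architect'] (min_width=14, slack=2)
Line 7: ['ant', 'violin'] (min_width=10, slack=6)
Line 8: ['language', 'golden'] (min_width=15, slack=1)
Line 9: ['on', 'program'] (min_width=10, slack=6)
Line 10: ['bridge', 'plate'] (min_width=12, slack=4)
Line 11: ['wind', 'spoon'] (min_width=10, slack=6)

Answer: 1 1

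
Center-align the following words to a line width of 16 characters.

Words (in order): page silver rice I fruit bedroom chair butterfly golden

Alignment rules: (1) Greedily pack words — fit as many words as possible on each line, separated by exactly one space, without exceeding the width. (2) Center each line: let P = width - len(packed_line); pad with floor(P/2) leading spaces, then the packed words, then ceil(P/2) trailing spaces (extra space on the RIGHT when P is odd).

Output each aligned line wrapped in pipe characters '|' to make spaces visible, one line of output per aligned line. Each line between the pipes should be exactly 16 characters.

Line 1: ['page', 'silver', 'rice'] (min_width=16, slack=0)
Line 2: ['I', 'fruit', 'bedroom'] (min_width=15, slack=1)
Line 3: ['chair', 'butterfly'] (min_width=15, slack=1)
Line 4: ['golden'] (min_width=6, slack=10)

Answer: |page silver rice|
|I fruit bedroom |
|chair butterfly |
|     golden     |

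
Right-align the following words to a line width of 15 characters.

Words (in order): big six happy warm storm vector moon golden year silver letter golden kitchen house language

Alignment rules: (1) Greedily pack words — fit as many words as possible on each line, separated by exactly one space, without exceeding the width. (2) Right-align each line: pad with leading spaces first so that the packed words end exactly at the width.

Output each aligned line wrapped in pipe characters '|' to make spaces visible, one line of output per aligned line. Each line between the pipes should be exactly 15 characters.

Line 1: ['big', 'six', 'happy'] (min_width=13, slack=2)
Line 2: ['warm', 'storm'] (min_width=10, slack=5)
Line 3: ['vector', 'moon'] (min_width=11, slack=4)
Line 4: ['golden', 'year'] (min_width=11, slack=4)
Line 5: ['silver', 'letter'] (min_width=13, slack=2)
Line 6: ['golden', 'kitchen'] (min_width=14, slack=1)
Line 7: ['house', 'language'] (min_width=14, slack=1)

Answer: |  big six happy|
|     warm storm|
|    vector moon|
|    golden year|
|  silver letter|
| golden kitchen|
| house language|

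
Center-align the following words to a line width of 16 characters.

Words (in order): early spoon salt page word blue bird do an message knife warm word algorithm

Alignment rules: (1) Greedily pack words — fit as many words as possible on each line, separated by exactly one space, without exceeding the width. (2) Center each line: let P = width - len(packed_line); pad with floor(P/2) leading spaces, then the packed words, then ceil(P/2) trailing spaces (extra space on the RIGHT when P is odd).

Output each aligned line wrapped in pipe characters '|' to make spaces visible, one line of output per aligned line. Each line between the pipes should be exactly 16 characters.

Line 1: ['early', 'spoon', 'salt'] (min_width=16, slack=0)
Line 2: ['page', 'word', 'blue'] (min_width=14, slack=2)
Line 3: ['bird', 'do', 'an'] (min_width=10, slack=6)
Line 4: ['message', 'knife'] (min_width=13, slack=3)
Line 5: ['warm', 'word'] (min_width=9, slack=7)
Line 6: ['algorithm'] (min_width=9, slack=7)

Answer: |early spoon salt|
| page word blue |
|   bird do an   |
| message knife  |
|   warm word    |
|   algorithm    |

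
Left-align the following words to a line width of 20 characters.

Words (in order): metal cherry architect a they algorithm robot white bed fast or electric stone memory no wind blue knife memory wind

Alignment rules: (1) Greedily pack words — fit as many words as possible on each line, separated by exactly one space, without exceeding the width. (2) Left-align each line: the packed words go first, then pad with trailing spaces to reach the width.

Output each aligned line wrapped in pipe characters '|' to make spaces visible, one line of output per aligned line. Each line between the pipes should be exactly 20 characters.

Line 1: ['metal', 'cherry'] (min_width=12, slack=8)
Line 2: ['architect', 'a', 'they'] (min_width=16, slack=4)
Line 3: ['algorithm', 'robot'] (min_width=15, slack=5)
Line 4: ['white', 'bed', 'fast', 'or'] (min_width=17, slack=3)
Line 5: ['electric', 'stone'] (min_width=14, slack=6)
Line 6: ['memory', 'no', 'wind', 'blue'] (min_width=19, slack=1)
Line 7: ['knife', 'memory', 'wind'] (min_width=17, slack=3)

Answer: |metal cherry        |
|architect a they    |
|algorithm robot     |
|white bed fast or   |
|electric stone      |
|memory no wind blue |
|knife memory wind   |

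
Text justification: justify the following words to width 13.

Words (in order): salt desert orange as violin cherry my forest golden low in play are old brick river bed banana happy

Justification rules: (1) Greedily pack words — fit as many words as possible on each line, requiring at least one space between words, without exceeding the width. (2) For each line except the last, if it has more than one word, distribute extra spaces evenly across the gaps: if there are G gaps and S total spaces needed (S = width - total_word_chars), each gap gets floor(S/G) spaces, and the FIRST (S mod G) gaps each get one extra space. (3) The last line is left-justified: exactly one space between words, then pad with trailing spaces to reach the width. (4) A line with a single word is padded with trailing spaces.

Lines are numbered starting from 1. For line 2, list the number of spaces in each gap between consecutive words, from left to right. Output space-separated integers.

Answer: 5

Derivation:
Line 1: ['salt', 'desert'] (min_width=11, slack=2)
Line 2: ['orange', 'as'] (min_width=9, slack=4)
Line 3: ['violin', 'cherry'] (min_width=13, slack=0)
Line 4: ['my', 'forest'] (min_width=9, slack=4)
Line 5: ['golden', 'low', 'in'] (min_width=13, slack=0)
Line 6: ['play', 'are', 'old'] (min_width=12, slack=1)
Line 7: ['brick', 'river'] (min_width=11, slack=2)
Line 8: ['bed', 'banana'] (min_width=10, slack=3)
Line 9: ['happy'] (min_width=5, slack=8)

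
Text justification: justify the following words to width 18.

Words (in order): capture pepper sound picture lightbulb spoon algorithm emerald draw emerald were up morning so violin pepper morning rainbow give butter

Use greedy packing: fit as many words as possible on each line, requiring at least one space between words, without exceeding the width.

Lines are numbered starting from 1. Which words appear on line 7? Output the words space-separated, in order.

Answer: violin pepper

Derivation:
Line 1: ['capture', 'pepper'] (min_width=14, slack=4)
Line 2: ['sound', 'picture'] (min_width=13, slack=5)
Line 3: ['lightbulb', 'spoon'] (min_width=15, slack=3)
Line 4: ['algorithm', 'emerald'] (min_width=17, slack=1)
Line 5: ['draw', 'emerald', 'were'] (min_width=17, slack=1)
Line 6: ['up', 'morning', 'so'] (min_width=13, slack=5)
Line 7: ['violin', 'pepper'] (min_width=13, slack=5)
Line 8: ['morning', 'rainbow'] (min_width=15, slack=3)
Line 9: ['give', 'butter'] (min_width=11, slack=7)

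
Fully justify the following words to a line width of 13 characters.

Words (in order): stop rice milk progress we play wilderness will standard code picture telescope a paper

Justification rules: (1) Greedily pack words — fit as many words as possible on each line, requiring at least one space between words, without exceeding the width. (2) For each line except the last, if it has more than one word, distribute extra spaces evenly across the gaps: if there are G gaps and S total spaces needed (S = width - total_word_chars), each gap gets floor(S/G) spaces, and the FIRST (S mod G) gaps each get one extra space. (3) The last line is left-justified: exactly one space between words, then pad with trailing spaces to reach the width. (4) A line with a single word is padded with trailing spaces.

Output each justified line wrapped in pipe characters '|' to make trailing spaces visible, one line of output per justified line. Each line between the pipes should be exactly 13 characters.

Answer: |stop     rice|
|milk progress|
|we       play|
|wilderness   |
|will standard|
|code  picture|
|telescope   a|
|paper        |

Derivation:
Line 1: ['stop', 'rice'] (min_width=9, slack=4)
Line 2: ['milk', 'progress'] (min_width=13, slack=0)
Line 3: ['we', 'play'] (min_width=7, slack=6)
Line 4: ['wilderness'] (min_width=10, slack=3)
Line 5: ['will', 'standard'] (min_width=13, slack=0)
Line 6: ['code', 'picture'] (min_width=12, slack=1)
Line 7: ['telescope', 'a'] (min_width=11, slack=2)
Line 8: ['paper'] (min_width=5, slack=8)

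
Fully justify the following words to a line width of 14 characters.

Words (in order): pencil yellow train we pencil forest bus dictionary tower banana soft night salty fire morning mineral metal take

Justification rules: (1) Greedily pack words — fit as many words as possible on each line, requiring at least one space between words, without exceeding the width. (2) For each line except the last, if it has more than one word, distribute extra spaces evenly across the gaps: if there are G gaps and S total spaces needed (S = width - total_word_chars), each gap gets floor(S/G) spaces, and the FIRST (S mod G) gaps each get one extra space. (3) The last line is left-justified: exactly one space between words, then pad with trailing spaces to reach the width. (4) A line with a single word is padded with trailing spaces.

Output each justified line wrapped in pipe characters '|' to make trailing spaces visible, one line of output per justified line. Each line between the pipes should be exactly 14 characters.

Line 1: ['pencil', 'yellow'] (min_width=13, slack=1)
Line 2: ['train', 'we'] (min_width=8, slack=6)
Line 3: ['pencil', 'forest'] (min_width=13, slack=1)
Line 4: ['bus', 'dictionary'] (min_width=14, slack=0)
Line 5: ['tower', 'banana'] (min_width=12, slack=2)
Line 6: ['soft', 'night'] (min_width=10, slack=4)
Line 7: ['salty', 'fire'] (min_width=10, slack=4)
Line 8: ['morning'] (min_width=7, slack=7)
Line 9: ['mineral', 'metal'] (min_width=13, slack=1)
Line 10: ['take'] (min_width=4, slack=10)

Answer: |pencil  yellow|
|train       we|
|pencil  forest|
|bus dictionary|
|tower   banana|
|soft     night|
|salty     fire|
|morning       |
|mineral  metal|
|take          |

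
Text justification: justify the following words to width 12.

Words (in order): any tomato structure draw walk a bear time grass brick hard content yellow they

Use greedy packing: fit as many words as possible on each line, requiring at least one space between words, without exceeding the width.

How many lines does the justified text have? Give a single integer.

Answer: 7

Derivation:
Line 1: ['any', 'tomato'] (min_width=10, slack=2)
Line 2: ['structure'] (min_width=9, slack=3)
Line 3: ['draw', 'walk', 'a'] (min_width=11, slack=1)
Line 4: ['bear', 'time'] (min_width=9, slack=3)
Line 5: ['grass', 'brick'] (min_width=11, slack=1)
Line 6: ['hard', 'content'] (min_width=12, slack=0)
Line 7: ['yellow', 'they'] (min_width=11, slack=1)
Total lines: 7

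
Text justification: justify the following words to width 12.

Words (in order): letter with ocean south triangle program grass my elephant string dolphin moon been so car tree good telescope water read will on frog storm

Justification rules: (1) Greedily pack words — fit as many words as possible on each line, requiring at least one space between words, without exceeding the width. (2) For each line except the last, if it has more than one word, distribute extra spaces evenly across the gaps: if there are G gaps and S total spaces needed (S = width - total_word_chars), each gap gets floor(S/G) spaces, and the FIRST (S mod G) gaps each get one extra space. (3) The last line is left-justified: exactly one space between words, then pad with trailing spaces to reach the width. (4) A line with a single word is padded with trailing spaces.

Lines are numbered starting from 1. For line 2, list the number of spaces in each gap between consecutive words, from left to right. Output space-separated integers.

Line 1: ['letter', 'with'] (min_width=11, slack=1)
Line 2: ['ocean', 'south'] (min_width=11, slack=1)
Line 3: ['triangle'] (min_width=8, slack=4)
Line 4: ['program'] (min_width=7, slack=5)
Line 5: ['grass', 'my'] (min_width=8, slack=4)
Line 6: ['elephant'] (min_width=8, slack=4)
Line 7: ['string'] (min_width=6, slack=6)
Line 8: ['dolphin', 'moon'] (min_width=12, slack=0)
Line 9: ['been', 'so', 'car'] (min_width=11, slack=1)
Line 10: ['tree', 'good'] (min_width=9, slack=3)
Line 11: ['telescope'] (min_width=9, slack=3)
Line 12: ['water', 'read'] (min_width=10, slack=2)
Line 13: ['will', 'on', 'frog'] (min_width=12, slack=0)
Line 14: ['storm'] (min_width=5, slack=7)

Answer: 2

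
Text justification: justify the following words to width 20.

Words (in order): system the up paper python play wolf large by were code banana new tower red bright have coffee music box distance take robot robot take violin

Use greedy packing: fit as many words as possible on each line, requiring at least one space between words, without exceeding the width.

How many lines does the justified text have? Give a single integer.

Answer: 8

Derivation:
Line 1: ['system', 'the', 'up', 'paper'] (min_width=19, slack=1)
Line 2: ['python', 'play', 'wolf'] (min_width=16, slack=4)
Line 3: ['large', 'by', 'were', 'code'] (min_width=18, slack=2)
Line 4: ['banana', 'new', 'tower', 'red'] (min_width=20, slack=0)
Line 5: ['bright', 'have', 'coffee'] (min_width=18, slack=2)
Line 6: ['music', 'box', 'distance'] (min_width=18, slack=2)
Line 7: ['take', 'robot', 'robot'] (min_width=16, slack=4)
Line 8: ['take', 'violin'] (min_width=11, slack=9)
Total lines: 8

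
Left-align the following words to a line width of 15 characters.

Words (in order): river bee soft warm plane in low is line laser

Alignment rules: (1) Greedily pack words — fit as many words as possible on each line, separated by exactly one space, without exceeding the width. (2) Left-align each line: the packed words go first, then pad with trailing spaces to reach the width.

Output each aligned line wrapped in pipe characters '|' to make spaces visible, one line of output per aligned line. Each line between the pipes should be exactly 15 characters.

Answer: |river bee soft |
|warm plane in  |
|low is line    |
|laser          |

Derivation:
Line 1: ['river', 'bee', 'soft'] (min_width=14, slack=1)
Line 2: ['warm', 'plane', 'in'] (min_width=13, slack=2)
Line 3: ['low', 'is', 'line'] (min_width=11, slack=4)
Line 4: ['laser'] (min_width=5, slack=10)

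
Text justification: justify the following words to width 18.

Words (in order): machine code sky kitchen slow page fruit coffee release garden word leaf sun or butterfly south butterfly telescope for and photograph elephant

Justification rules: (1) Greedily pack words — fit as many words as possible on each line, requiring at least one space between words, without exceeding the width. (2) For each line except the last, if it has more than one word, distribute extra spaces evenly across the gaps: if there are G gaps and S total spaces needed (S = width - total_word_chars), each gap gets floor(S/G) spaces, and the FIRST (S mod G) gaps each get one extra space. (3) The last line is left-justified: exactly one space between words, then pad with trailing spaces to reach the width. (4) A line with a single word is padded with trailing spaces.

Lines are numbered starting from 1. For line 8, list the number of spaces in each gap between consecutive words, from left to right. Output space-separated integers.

Answer: 2 1

Derivation:
Line 1: ['machine', 'code', 'sky'] (min_width=16, slack=2)
Line 2: ['kitchen', 'slow', 'page'] (min_width=17, slack=1)
Line 3: ['fruit', 'coffee'] (min_width=12, slack=6)
Line 4: ['release', 'garden'] (min_width=14, slack=4)
Line 5: ['word', 'leaf', 'sun', 'or'] (min_width=16, slack=2)
Line 6: ['butterfly', 'south'] (min_width=15, slack=3)
Line 7: ['butterfly'] (min_width=9, slack=9)
Line 8: ['telescope', 'for', 'and'] (min_width=17, slack=1)
Line 9: ['photograph'] (min_width=10, slack=8)
Line 10: ['elephant'] (min_width=8, slack=10)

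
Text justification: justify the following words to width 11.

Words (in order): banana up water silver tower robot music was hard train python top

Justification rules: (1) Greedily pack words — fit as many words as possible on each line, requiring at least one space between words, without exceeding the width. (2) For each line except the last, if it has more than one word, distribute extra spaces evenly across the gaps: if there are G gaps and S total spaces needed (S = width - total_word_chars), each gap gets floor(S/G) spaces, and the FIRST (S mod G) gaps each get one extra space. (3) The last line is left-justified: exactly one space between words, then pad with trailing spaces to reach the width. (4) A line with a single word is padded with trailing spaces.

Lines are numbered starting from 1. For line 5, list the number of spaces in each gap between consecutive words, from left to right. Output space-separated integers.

Line 1: ['banana', 'up'] (min_width=9, slack=2)
Line 2: ['water'] (min_width=5, slack=6)
Line 3: ['silver'] (min_width=6, slack=5)
Line 4: ['tower', 'robot'] (min_width=11, slack=0)
Line 5: ['music', 'was'] (min_width=9, slack=2)
Line 6: ['hard', 'train'] (min_width=10, slack=1)
Line 7: ['python', 'top'] (min_width=10, slack=1)

Answer: 3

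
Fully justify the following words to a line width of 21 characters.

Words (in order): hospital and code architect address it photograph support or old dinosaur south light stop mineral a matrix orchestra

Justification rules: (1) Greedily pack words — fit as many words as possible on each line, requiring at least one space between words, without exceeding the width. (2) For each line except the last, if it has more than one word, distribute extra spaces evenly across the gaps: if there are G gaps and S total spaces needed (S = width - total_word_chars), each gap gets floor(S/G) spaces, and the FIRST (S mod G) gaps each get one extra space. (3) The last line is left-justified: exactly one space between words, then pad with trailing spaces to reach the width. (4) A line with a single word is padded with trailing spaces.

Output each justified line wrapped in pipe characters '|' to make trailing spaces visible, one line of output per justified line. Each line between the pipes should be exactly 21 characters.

Line 1: ['hospital', 'and', 'code'] (min_width=17, slack=4)
Line 2: ['architect', 'address', 'it'] (min_width=20, slack=1)
Line 3: ['photograph', 'support', 'or'] (min_width=21, slack=0)
Line 4: ['old', 'dinosaur', 'south'] (min_width=18, slack=3)
Line 5: ['light', 'stop', 'mineral', 'a'] (min_width=20, slack=1)
Line 6: ['matrix', 'orchestra'] (min_width=16, slack=5)

Answer: |hospital   and   code|
|architect  address it|
|photograph support or|
|old   dinosaur  south|
|light  stop mineral a|
|matrix orchestra     |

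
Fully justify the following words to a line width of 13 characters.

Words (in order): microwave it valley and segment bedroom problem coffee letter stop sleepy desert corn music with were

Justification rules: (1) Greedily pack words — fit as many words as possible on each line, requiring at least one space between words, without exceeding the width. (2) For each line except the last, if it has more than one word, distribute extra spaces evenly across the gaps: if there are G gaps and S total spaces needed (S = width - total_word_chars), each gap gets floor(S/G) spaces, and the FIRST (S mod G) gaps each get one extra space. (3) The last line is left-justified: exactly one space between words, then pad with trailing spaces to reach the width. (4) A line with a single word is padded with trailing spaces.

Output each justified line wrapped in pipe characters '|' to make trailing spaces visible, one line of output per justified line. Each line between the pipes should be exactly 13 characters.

Line 1: ['microwave', 'it'] (min_width=12, slack=1)
Line 2: ['valley', 'and'] (min_width=10, slack=3)
Line 3: ['segment'] (min_width=7, slack=6)
Line 4: ['bedroom'] (min_width=7, slack=6)
Line 5: ['problem'] (min_width=7, slack=6)
Line 6: ['coffee', 'letter'] (min_width=13, slack=0)
Line 7: ['stop', 'sleepy'] (min_width=11, slack=2)
Line 8: ['desert', 'corn'] (min_width=11, slack=2)
Line 9: ['music', 'with'] (min_width=10, slack=3)
Line 10: ['were'] (min_width=4, slack=9)

Answer: |microwave  it|
|valley    and|
|segment      |
|bedroom      |
|problem      |
|coffee letter|
|stop   sleepy|
|desert   corn|
|music    with|
|were         |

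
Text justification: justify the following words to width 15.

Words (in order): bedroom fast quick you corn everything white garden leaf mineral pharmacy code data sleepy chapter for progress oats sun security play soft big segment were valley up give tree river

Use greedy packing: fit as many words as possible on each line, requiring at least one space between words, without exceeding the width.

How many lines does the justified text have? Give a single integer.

Answer: 14

Derivation:
Line 1: ['bedroom', 'fast'] (min_width=12, slack=3)
Line 2: ['quick', 'you', 'corn'] (min_width=14, slack=1)
Line 3: ['everything'] (min_width=10, slack=5)
Line 4: ['white', 'garden'] (min_width=12, slack=3)
Line 5: ['leaf', 'mineral'] (min_width=12, slack=3)
Line 6: ['pharmacy', 'code'] (min_width=13, slack=2)
Line 7: ['data', 'sleepy'] (min_width=11, slack=4)
Line 8: ['chapter', 'for'] (min_width=11, slack=4)
Line 9: ['progress', 'oats'] (min_width=13, slack=2)
Line 10: ['sun', 'security'] (min_width=12, slack=3)
Line 11: ['play', 'soft', 'big'] (min_width=13, slack=2)
Line 12: ['segment', 'were'] (min_width=12, slack=3)
Line 13: ['valley', 'up', 'give'] (min_width=14, slack=1)
Line 14: ['tree', 'river'] (min_width=10, slack=5)
Total lines: 14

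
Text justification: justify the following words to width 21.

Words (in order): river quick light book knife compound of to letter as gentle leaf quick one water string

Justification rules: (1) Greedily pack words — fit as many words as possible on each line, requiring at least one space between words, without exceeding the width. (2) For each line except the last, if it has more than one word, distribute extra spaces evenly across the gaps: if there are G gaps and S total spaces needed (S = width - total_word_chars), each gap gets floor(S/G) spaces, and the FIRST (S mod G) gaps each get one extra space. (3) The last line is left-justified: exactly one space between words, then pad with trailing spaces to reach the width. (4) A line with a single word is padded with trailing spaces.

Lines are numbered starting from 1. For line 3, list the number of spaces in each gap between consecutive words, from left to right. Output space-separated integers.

Line 1: ['river', 'quick', 'light'] (min_width=17, slack=4)
Line 2: ['book', 'knife', 'compound'] (min_width=19, slack=2)
Line 3: ['of', 'to', 'letter', 'as'] (min_width=15, slack=6)
Line 4: ['gentle', 'leaf', 'quick', 'one'] (min_width=21, slack=0)
Line 5: ['water', 'string'] (min_width=12, slack=9)

Answer: 3 3 3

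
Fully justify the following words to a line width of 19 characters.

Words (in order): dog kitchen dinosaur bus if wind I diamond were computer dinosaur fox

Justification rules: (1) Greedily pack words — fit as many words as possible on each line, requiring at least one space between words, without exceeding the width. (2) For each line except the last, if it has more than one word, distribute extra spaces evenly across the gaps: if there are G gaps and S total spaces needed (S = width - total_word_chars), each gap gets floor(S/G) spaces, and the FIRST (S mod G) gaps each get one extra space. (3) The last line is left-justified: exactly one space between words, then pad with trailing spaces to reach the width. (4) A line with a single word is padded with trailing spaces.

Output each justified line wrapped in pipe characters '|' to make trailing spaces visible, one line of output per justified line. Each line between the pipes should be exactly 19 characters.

Line 1: ['dog', 'kitchen'] (min_width=11, slack=8)
Line 2: ['dinosaur', 'bus', 'if'] (min_width=15, slack=4)
Line 3: ['wind', 'I', 'diamond', 'were'] (min_width=19, slack=0)
Line 4: ['computer', 'dinosaur'] (min_width=17, slack=2)
Line 5: ['fox'] (min_width=3, slack=16)

Answer: |dog         kitchen|
|dinosaur   bus   if|
|wind I diamond were|
|computer   dinosaur|
|fox                |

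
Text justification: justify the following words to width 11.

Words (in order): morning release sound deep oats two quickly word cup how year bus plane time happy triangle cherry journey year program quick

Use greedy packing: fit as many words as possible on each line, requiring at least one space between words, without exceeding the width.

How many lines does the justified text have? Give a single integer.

Line 1: ['morning'] (min_width=7, slack=4)
Line 2: ['release'] (min_width=7, slack=4)
Line 3: ['sound', 'deep'] (min_width=10, slack=1)
Line 4: ['oats', 'two'] (min_width=8, slack=3)
Line 5: ['quickly'] (min_width=7, slack=4)
Line 6: ['word', 'cup'] (min_width=8, slack=3)
Line 7: ['how', 'year'] (min_width=8, slack=3)
Line 8: ['bus', 'plane'] (min_width=9, slack=2)
Line 9: ['time', 'happy'] (min_width=10, slack=1)
Line 10: ['triangle'] (min_width=8, slack=3)
Line 11: ['cherry'] (min_width=6, slack=5)
Line 12: ['journey'] (min_width=7, slack=4)
Line 13: ['year'] (min_width=4, slack=7)
Line 14: ['program'] (min_width=7, slack=4)
Line 15: ['quick'] (min_width=5, slack=6)
Total lines: 15

Answer: 15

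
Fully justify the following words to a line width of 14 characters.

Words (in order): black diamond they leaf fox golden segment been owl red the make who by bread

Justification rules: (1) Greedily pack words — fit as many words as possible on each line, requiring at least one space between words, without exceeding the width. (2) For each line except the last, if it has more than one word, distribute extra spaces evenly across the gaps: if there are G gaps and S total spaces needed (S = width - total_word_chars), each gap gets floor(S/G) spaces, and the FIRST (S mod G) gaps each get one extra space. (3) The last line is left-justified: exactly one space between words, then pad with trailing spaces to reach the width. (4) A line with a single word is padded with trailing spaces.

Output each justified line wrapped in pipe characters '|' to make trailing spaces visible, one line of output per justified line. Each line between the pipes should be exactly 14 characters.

Line 1: ['black', 'diamond'] (min_width=13, slack=1)
Line 2: ['they', 'leaf', 'fox'] (min_width=13, slack=1)
Line 3: ['golden', 'segment'] (min_width=14, slack=0)
Line 4: ['been', 'owl', 'red'] (min_width=12, slack=2)
Line 5: ['the', 'make', 'who'] (min_width=12, slack=2)
Line 6: ['by', 'bread'] (min_width=8, slack=6)

Answer: |black  diamond|
|they  leaf fox|
|golden segment|
|been  owl  red|
|the  make  who|
|by bread      |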